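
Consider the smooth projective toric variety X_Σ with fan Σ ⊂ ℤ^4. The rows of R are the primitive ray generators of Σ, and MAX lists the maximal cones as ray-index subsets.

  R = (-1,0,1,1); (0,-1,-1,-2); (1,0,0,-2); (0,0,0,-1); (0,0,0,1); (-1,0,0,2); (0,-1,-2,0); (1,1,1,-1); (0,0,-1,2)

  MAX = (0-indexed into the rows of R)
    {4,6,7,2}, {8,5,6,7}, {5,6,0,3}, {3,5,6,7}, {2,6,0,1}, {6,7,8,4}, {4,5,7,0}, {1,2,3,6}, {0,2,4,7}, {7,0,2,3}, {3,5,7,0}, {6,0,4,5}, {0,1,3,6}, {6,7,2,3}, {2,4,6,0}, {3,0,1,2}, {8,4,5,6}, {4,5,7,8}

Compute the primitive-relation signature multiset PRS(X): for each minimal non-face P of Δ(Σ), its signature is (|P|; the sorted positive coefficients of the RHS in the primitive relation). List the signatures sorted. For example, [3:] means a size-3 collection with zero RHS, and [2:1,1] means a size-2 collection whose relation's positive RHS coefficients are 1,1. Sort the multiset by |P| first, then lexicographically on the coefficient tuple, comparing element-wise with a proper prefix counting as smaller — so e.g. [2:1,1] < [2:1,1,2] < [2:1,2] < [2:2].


12 collections generate NE(X_Σ); each relation:

  {2,5}:  v_{2} + v_{5} = 0 ; sig = [2:]
  {3,4}:  v_{3} + v_{4} = 0 ; sig = [2:]
  {1,8}:  v_{1} + v_{8} = v_{6} ; sig = [2:1]
  {0,8}:  v_{0} + v_{8} = v_{4} + v_{5} ; sig = [2:1,1]
  {1,7}:  v_{1} + v_{7} = v_{2} + v_{3} ; sig = [2:1,1]
  {1,4}:  v_{1} + v_{4} = v_{0} + v_{2} + v_{6} ; sig = [2:1,1,1]
  {1,5}:  v_{1} + v_{5} = v_{0} + v_{3} + v_{6} ; sig = [2:1,1,1]
  {2,8}:  v_{2} + v_{8} = v_{4} + v_{6} + v_{7} ; sig = [2:1,1,1]
  {3,8}:  v_{3} + v_{8} = v_{5} + v_{6} + v_{7} ; sig = [2:1,1,1]
  {0,6,7}:  v_{0} + v_{6} + v_{7} = 0 ; sig = [3:]
  {0,2,3,6}:  v_{0} + v_{2} + v_{3} + v_{6} = v_{1} ; sig = [4:1]
  {4,5,6,7}:  v_{4} + v_{5} + v_{6} + v_{7} = v_{8} ; sig = [4:1]

so the primitive-relation signature multiset is
    |P|=2: 9 collections, coeffs (), (), (1), (1,1), (1,1), (1,1,1), (1,1,1), (1,1,1), (1,1,1)
    |P|=3: 1 collection, coeffs ()
    |P|=4: 2 collections, coeffs (1), (1)


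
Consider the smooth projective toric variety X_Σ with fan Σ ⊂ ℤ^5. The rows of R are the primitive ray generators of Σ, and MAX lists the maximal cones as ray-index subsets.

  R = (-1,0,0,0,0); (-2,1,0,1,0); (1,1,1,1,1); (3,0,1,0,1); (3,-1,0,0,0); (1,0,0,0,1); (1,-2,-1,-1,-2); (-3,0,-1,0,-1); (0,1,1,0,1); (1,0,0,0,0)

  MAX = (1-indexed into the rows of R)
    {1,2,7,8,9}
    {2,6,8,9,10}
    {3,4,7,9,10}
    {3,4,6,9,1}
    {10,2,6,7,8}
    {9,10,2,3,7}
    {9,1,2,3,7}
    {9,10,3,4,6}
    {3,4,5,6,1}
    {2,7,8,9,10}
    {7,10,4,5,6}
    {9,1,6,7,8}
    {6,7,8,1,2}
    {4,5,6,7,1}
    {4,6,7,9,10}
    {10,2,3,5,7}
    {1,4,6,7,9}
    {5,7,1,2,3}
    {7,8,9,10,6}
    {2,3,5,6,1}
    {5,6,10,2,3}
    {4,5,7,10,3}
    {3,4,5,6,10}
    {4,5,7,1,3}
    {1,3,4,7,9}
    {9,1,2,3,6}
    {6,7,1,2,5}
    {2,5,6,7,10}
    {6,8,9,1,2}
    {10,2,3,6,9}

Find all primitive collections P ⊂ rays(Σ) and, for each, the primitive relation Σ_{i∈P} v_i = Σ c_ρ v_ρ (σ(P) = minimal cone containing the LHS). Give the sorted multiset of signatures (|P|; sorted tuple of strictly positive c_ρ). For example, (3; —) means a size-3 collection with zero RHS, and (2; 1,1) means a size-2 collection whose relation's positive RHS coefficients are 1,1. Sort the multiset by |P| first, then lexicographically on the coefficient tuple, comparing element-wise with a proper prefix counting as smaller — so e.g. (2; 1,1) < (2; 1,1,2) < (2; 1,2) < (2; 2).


Δ(Σ) — 10 vertices, 8 min non-faces:

  • {1,10}:  v_{1} + v_{10} = 0 ; sig = (2; —)
  • {4,8}:  v_{4} + v_{8} = 0 ; sig = (2; —)
  • {2,4}:  v_{2} + v_{4} = v_{3} ; sig = (2; 1)
  • {3,8}:  v_{3} + v_{8} = v_{2} ; sig = (2; 1)
  • {5,9}:  v_{5} + v_{9} = v_{4} ; sig = (2; 1)
  • {5,8}:  v_{5} + v_{8} = v_{2} + v_{6} + v_{7} ; sig = (2; 1,1,1)
  • {3,6,7}:  v_{3} + v_{6} + v_{7} = v_{5} ; sig = (3; 1)
  • {2,6,7,9}:  v_{2} + v_{6} + v_{7} + v_{9} = 0 ; sig = (4; —)

Signatures (|P|; sorted positive RHS coefficients), sorted:
    |P|=2: 6 collections, coeffs (), (), (1), (1), (1), (1,1,1)
    |P|=3: 1 collection, coeffs (1)
    |P|=4: 1 collection, coeffs ()


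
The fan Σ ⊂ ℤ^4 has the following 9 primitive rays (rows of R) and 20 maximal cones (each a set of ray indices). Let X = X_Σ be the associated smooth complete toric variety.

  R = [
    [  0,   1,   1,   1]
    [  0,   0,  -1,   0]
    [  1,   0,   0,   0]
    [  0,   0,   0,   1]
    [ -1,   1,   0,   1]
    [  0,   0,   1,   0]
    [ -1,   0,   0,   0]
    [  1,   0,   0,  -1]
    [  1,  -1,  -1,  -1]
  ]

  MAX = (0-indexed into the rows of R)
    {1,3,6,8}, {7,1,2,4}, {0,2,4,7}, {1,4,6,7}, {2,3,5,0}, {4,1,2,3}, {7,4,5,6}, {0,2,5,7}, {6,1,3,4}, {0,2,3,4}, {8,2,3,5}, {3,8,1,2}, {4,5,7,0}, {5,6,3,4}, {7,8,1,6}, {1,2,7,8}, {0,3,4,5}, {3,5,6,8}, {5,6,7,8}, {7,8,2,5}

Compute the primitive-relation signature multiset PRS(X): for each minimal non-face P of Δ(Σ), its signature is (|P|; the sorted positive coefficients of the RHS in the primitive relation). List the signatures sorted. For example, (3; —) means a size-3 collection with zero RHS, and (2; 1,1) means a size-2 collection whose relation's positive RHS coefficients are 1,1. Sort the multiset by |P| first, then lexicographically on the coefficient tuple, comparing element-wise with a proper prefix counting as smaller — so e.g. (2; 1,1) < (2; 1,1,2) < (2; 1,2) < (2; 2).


8 collections generate NE(X_Σ); each relation:

  • {1,5}:  v_{1} + v_{5} = 0 — sig = (2; —)
  • {2,6}:  v_{2} + v_{6} = 0 — sig = (2; —)
  • {0,8}:  v_{0} + v_{8} = v_{2} — sig = (2; 1)
  • {3,7}:  v_{3} + v_{7} = v_{2} — sig = (2; 1)
  • {4,8}:  v_{4} + v_{8} = v_{1} — sig = (2; 1)
  • {0,1}:  v_{0} + v_{1} = v_{2} + v_{4} — sig = (2; 1,1)
  • {0,6}:  v_{0} + v_{6} = v_{4} + v_{5} — sig = (2; 1,1)
  • {2,4,5}:  v_{2} + v_{4} + v_{5} = v_{0} — sig = (3; 1)

Signatures (|P|; sorted positive RHS coefficients), sorted:
{ (2; —) ×2,  (2; 1) ×3,  (2; 1,1) ×2,  (3; 1) }


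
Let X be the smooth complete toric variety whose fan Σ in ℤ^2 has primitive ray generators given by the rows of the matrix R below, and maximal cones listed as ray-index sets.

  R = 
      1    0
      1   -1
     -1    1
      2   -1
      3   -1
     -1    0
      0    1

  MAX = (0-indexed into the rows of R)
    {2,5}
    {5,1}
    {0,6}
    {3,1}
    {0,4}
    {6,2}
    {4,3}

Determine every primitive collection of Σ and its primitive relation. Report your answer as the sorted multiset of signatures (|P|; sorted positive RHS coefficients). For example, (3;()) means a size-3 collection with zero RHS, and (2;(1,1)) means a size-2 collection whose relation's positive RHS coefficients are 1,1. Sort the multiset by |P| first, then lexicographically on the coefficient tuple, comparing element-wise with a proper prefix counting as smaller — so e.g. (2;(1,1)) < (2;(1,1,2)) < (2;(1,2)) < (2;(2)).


14 minimal non-faces of Δ(Σ) (on 7 rays):

  {0,5}:  v_{0} + v_{5} = 0  ⟹  sig = (2;())
  {1,2}:  v_{1} + v_{2} = 0  ⟹  sig = (2;())
  {0,1}:  v_{0} + v_{1} = v_{3}  ⟹  sig = (2;(1))
  {0,2}:  v_{0} + v_{2} = v_{6}  ⟹  sig = (2;(1))
  {0,3}:  v_{0} + v_{3} = v_{4}  ⟹  sig = (2;(1))
  {1,6}:  v_{1} + v_{6} = v_{0}  ⟹  sig = (2;(1))
  {2,3}:  v_{2} + v_{3} = v_{0}  ⟹  sig = (2;(1))
  {3,5}:  v_{3} + v_{5} = v_{1}  ⟹  sig = (2;(1))
  {4,5}:  v_{4} + v_{5} = v_{3}  ⟹  sig = (2;(1))
  {5,6}:  v_{5} + v_{6} = v_{2}  ⟹  sig = (2;(1))
  {1,4}:  v_{1} + v_{4} = 2·v_{3}  ⟹  sig = (2;(2))
  {2,4}:  v_{2} + v_{4} = 2·v_{0}  ⟹  sig = (2;(2))
  {3,6}:  v_{3} + v_{6} = 2·v_{0}  ⟹  sig = (2;(2))
  {4,6}:  v_{4} + v_{6} = 3·v_{0}  ⟹  sig = (2;(3))

Sorted signature multiset PRS(X):
    (2;())
    (2;())
    (2;(1))
    (2;(1))
    (2;(1))
    (2;(1))
    (2;(1))
    (2;(1))
    (2;(1))
    (2;(1))
    (2;(2))
    (2;(2))
    (2;(2))
    (2;(3))


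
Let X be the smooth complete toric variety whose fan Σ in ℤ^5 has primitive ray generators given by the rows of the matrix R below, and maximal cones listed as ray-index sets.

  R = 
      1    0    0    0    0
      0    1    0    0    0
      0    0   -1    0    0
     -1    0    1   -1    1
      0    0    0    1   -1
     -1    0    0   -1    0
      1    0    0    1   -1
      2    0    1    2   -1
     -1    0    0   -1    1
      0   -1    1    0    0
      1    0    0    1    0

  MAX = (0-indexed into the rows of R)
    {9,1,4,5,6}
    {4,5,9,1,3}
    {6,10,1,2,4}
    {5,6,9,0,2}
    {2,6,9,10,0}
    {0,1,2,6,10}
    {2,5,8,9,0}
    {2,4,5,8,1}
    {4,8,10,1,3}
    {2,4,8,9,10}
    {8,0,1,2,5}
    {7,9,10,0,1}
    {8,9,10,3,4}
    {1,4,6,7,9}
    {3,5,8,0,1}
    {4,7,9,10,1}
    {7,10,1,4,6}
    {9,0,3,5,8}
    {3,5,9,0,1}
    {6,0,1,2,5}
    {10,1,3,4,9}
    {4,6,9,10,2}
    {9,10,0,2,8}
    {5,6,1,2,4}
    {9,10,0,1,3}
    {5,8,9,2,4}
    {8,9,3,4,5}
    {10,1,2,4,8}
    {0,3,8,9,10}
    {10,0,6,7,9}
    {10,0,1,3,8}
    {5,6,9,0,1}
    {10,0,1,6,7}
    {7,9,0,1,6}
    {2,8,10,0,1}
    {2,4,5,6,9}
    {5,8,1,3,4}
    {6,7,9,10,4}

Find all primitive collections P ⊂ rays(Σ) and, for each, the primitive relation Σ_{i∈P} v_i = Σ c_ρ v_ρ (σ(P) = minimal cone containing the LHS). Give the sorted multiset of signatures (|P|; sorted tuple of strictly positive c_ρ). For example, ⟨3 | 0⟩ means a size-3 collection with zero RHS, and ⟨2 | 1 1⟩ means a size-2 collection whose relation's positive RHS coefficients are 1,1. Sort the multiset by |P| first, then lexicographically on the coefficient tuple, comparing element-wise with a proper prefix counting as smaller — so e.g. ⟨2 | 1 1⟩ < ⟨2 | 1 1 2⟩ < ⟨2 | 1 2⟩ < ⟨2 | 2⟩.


Σ has 12 primitive collections:

  P = {5,10}:  v_{5} + v_{10} = 0 ; sig = ⟨2 | 0⟩
  P = {6,8}:  v_{6} + v_{8} = 0 ; sig = ⟨2 | 0⟩
  P = {0,4}:  v_{0} + v_{4} = v_{6} ; sig = ⟨2 | 1⟩
  P = {2,3}:  v_{2} + v_{3} = v_{8} ; sig = ⟨2 | 1⟩
  P = {2,7}:  v_{2} + v_{7} = v_{6} + v_{10} ; sig = ⟨2 | 1 1⟩
  P = {3,6}:  v_{3} + v_{6} = v_{1} + v_{9} ; sig = ⟨2 | 1 1⟩
  P = {5,7}:  v_{5} + v_{7} = v_{1} + v_{6} + v_{9} ; sig = ⟨2 | 1 1 1⟩
  P = {7,8}:  v_{7} + v_{8} = v_{1} + v_{9} + v_{10} ; sig = ⟨2 | 1 1 1⟩
  P = {3,7}:  v_{3} + v_{7} = 2·v_{1} + 2·v_{9} + v_{10} ; sig = ⟨2 | 1 2 2⟩
  P = {1,2,9}:  v_{1} + v_{2} + v_{9} = 0 ; sig = ⟨3 | 0⟩
  P = {1,8,9}:  v_{1} + v_{8} + v_{9} = v_{3} ; sig = ⟨3 | 1⟩
  P = {1,6,9,10}:  v_{1} + v_{6} + v_{9} + v_{10} = v_{7} ; sig = ⟨4 | 1⟩

so the primitive-relation signature multiset is
{ ⟨2 | 0⟩ ×2,  ⟨2 | 1⟩ ×2,  ⟨2 | 1 1⟩ ×2,  ⟨2 | 1 1 1⟩ ×2,  ⟨2 | 1 2 2⟩,  ⟨3 | 0⟩,  ⟨3 | 1⟩,  ⟨4 | 1⟩ }


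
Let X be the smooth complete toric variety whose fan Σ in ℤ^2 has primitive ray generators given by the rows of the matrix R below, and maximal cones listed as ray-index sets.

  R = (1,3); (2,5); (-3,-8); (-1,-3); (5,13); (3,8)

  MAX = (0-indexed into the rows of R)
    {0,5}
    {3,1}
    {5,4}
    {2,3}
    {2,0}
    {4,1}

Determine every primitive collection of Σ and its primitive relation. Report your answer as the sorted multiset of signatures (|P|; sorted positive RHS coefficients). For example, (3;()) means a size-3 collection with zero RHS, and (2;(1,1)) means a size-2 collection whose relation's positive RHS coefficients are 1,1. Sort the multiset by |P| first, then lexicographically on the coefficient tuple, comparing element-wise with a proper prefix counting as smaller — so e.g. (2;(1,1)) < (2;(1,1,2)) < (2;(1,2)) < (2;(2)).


Primitive collections (9):

  P = {0,3}:  v_{0} + v_{3} = 0  so sig = (2;())
  P = {2,5}:  v_{2} + v_{5} = 0  so sig = (2;())
  P = {0,1}:  v_{0} + v_{1} = v_{5}  so sig = (2;(1))
  P = {1,2}:  v_{1} + v_{2} = v_{3}  so sig = (2;(1))
  P = {1,5}:  v_{1} + v_{5} = v_{4}  so sig = (2;(1))
  P = {2,4}:  v_{2} + v_{4} = v_{1}  so sig = (2;(1))
  P = {3,5}:  v_{3} + v_{5} = v_{1}  so sig = (2;(1))
  P = {0,4}:  v_{0} + v_{4} = 2·v_{5}  so sig = (2;(2))
  P = {3,4}:  v_{3} + v_{4} = 2·v_{1}  so sig = (2;(2))

Signatures (|P|; sorted positive RHS coefficients), sorted:
{ (2;()) ×2,  (2;(1)) ×5,  (2;(2)) ×2 }


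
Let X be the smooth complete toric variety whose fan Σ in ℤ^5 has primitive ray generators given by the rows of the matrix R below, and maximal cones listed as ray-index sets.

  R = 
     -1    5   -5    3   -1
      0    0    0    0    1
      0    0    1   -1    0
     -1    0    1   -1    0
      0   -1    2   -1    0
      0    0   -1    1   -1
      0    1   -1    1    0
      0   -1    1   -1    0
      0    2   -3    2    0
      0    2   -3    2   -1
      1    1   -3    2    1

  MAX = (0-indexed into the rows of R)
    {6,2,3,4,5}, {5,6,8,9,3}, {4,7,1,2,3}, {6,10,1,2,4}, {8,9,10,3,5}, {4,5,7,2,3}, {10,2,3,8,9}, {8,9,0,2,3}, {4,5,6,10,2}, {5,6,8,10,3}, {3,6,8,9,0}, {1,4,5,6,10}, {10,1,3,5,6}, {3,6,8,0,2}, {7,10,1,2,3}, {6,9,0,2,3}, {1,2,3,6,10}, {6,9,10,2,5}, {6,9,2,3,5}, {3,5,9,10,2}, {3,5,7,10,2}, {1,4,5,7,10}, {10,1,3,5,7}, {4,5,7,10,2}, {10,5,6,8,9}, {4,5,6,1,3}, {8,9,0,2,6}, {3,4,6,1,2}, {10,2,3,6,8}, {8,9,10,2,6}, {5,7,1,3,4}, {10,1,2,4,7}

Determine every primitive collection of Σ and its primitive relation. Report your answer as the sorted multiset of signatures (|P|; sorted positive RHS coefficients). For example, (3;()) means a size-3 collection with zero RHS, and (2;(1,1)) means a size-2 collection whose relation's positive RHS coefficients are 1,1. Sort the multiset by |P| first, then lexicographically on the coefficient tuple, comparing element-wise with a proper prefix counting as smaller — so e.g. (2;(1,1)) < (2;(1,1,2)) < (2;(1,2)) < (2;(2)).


|primitive collections| = 18. Relations:

  P = {6,7}:  v_{6} + v_{7} = 0 — sig = (2;())
  P = {1,9}:  v_{1} + v_{9} = v_{8} — sig = (2;(1))
  P = {4,8}:  v_{4} + v_{8} = v_{6} — sig = (2;(1))
  P = {1,8}:  v_{1} + v_{8} = v_{3} + v_{6} + v_{10} — sig = (2;(1,1,1))
  P = {4,9}:  v_{4} + v_{9} = v_{2} + v_{5} + v_{6} — sig = (2;(1,1,1))
  P = {0,7}:  v_{0} + v_{7} = v_{2} + v_{3} + v_{8} + v_{9} — sig = (2;(1,1,1,1))
  P = {7,8}:  v_{7} + v_{8} = v_{2} + v_{3} + v_{5} + v_{10} — sig = (2;(1,1,1,1))
  P = {0,1}:  v_{0} + v_{1} = v_{2} + v_{3} + v_{6} + 2·v_{8} — sig = (2;(1,1,1,2))
  P = {0,4}:  v_{0} + v_{4} = v_{2} + v_{3} + 2·v_{6} + v_{9} — sig = (2;(1,1,1,2))
  P = {0,5}:  v_{0} + v_{5} = v_{3} + v_{6} + 2·v_{9} — sig = (2;(1,1,2))
  P = {7,9}:  v_{7} + v_{9} = 2·v_{2} + v_{3} + 2·v_{5} + v_{10} — sig = (2;(1,1,2,2))
  P = {0,10}:  v_{0} + v_{10} = v_{2} + 3·v_{8} — sig = (2;(1,3))
  P = {1,2,5}:  v_{1} + v_{2} + v_{5} = 0 — sig = (3;())
  P = {2,5,8}:  v_{2} + v_{5} + v_{8} = v_{9} — sig = (3;(1))
  P = {3,4,10}:  v_{3} + v_{4} + v_{10} = v_{1} — sig = (3;(1))
  P = {3,6,9,10}:  v_{3} + v_{6} + v_{9} + v_{10} = 2·v_{8} — sig = (4;(2))
  P = {2,3,5,6,10}:  v_{2} + v_{3} + v_{5} + v_{6} + v_{10} = v_{8} — sig = (5;(1))
  P = {2,3,6,8,9}:  v_{2} + v_{3} + v_{6} + v_{8} + v_{9} = v_{0} — sig = (5;(1))

Signatures (|P|; sorted positive RHS coefficients), sorted:
    |P|=2: 12 collections, coeffs (), (1), (1), (1,1,1), (1,1,1), (1,1,1,1), (1,1,1,1), (1,1,1,2), (1,1,1,2), (1,1,2), (1,1,2,2), (1,3)
    |P|=3: 3 collections, coeffs (), (1), (1)
    |P|=4: 1 collection, coeffs (2)
    |P|=5: 2 collections, coeffs (1), (1)


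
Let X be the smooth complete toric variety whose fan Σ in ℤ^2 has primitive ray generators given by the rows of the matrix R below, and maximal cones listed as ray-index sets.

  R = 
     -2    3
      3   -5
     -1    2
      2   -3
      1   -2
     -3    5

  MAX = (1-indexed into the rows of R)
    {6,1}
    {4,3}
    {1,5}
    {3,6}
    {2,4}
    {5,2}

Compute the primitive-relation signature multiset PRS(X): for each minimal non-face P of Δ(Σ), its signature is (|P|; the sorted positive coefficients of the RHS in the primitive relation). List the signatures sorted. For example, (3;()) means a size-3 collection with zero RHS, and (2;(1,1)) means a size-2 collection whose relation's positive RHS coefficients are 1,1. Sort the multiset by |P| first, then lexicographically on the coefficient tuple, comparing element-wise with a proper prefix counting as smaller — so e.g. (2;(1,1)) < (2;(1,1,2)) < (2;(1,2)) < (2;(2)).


Primitive collections (9):

  • {1,4}:  v_{1} + v_{4} = 0  so sig = (2;())
  • {2,6}:  v_{2} + v_{6} = 0  so sig = (2;())
  • {3,5}:  v_{3} + v_{5} = 0  so sig = (2;())
  • {1,2}:  v_{1} + v_{2} = v_{5}  so sig = (2;(1))
  • {1,3}:  v_{1} + v_{3} = v_{6}  so sig = (2;(1))
  • {2,3}:  v_{2} + v_{3} = v_{4}  so sig = (2;(1))
  • {4,5}:  v_{4} + v_{5} = v_{2}  so sig = (2;(1))
  • {4,6}:  v_{4} + v_{6} = v_{3}  so sig = (2;(1))
  • {5,6}:  v_{5} + v_{6} = v_{1}  so sig = (2;(1))

Hence PRS(X_Σ) =
    (2;())
    (2;())
    (2;())
    (2;(1))
    (2;(1))
    (2;(1))
    (2;(1))
    (2;(1))
    (2;(1))


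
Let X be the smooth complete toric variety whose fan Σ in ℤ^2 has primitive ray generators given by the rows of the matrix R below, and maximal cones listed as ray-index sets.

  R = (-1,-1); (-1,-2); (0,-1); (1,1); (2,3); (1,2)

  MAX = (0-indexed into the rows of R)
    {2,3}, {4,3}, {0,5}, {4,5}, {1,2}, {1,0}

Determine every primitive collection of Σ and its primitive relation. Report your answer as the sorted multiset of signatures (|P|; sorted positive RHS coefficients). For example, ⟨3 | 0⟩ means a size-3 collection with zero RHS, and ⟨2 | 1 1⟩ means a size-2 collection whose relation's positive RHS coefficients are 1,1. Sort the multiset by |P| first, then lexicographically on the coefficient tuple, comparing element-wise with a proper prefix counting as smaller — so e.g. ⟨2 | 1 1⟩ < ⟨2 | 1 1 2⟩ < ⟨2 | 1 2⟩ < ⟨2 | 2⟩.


|primitive collections| = 9. Relations:

  • {0,3}:  v_{0} + v_{3} = 0  →  sig = ⟨2 | 0⟩
  • {1,5}:  v_{1} + v_{5} = 0  →  sig = ⟨2 | 0⟩
  • {0,2}:  v_{0} + v_{2} = v_{1}  →  sig = ⟨2 | 1⟩
  • {0,4}:  v_{0} + v_{4} = v_{5}  →  sig = ⟨2 | 1⟩
  • {1,3}:  v_{1} + v_{3} = v_{2}  →  sig = ⟨2 | 1⟩
  • {1,4}:  v_{1} + v_{4} = v_{3}  →  sig = ⟨2 | 1⟩
  • {2,5}:  v_{2} + v_{5} = v_{3}  →  sig = ⟨2 | 1⟩
  • {3,5}:  v_{3} + v_{5} = v_{4}  →  sig = ⟨2 | 1⟩
  • {2,4}:  v_{2} + v_{4} = 2·v_{3}  →  sig = ⟨2 | 2⟩

Sorted signature multiset PRS(X):
{ ⟨2 | 0⟩ ×2,  ⟨2 | 1⟩ ×6,  ⟨2 | 2⟩ }


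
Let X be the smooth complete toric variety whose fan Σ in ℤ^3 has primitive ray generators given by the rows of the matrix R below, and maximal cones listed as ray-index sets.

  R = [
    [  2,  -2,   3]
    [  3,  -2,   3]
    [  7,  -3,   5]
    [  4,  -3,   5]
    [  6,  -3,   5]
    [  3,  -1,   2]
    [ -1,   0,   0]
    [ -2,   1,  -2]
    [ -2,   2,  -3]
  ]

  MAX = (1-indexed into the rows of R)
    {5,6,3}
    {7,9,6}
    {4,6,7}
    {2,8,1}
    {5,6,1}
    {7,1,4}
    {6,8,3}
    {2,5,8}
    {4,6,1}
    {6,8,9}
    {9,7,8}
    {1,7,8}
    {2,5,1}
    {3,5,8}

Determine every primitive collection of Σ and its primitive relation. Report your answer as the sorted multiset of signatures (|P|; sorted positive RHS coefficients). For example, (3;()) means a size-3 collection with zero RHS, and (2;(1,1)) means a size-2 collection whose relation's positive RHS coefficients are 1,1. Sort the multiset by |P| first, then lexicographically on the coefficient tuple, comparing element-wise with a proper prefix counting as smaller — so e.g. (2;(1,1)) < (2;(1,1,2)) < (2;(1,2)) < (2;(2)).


20 collections generate NE(X_Σ); each relation:

  P = {1,9}:  v_{1} + v_{9} = 0  ⇒ sig = (2;())
  P = {2,6}:  v_{2} + v_{6} = v_{5}  ⇒ sig = (2;(1))
  P = {2,7}:  v_{2} + v_{7} = v_{1}  ⇒ sig = (2;(1))
  P = {3,7}:  v_{3} + v_{7} = v_{5}  ⇒ sig = (2;(1))
  P = {4,8}:  v_{4} + v_{8} = v_{1}  ⇒ sig = (2;(1))
  P = {1,3}:  v_{1} + v_{3} = v_{2} + v_{5}  ⇒ sig = (2;(1,1))
  P = {2,9}:  v_{2} + v_{9} = v_{6} + v_{8}  ⇒ sig = (2;(1,1))
  P = {4,9}:  v_{4} + v_{9} = v_{6} + v_{7}  ⇒ sig = (2;(1,1))
  P = {5,7}:  v_{5} + v_{7} = v_{1} + v_{6}  ⇒ sig = (2;(1,1))
  P = {3,4}:  v_{3} + v_{4} = v_{1} + v_{5} + v_{6}  ⇒ sig = (2;(1,1,1))
  P = {2,3}:  v_{2} + v_{3} = 2·v_{5} + v_{8}  ⇒ sig = (2;(1,2))
  P = {2,4}:  v_{2} + v_{4} = 2·v_{1} + v_{6}  ⇒ sig = (2;(1,2))
  P = {5,9}:  v_{5} + v_{9} = 2·v_{6} + v_{8}  ⇒ sig = (2;(1,2))
  P = {4,5}:  v_{4} + v_{5} = 2·v_{1} + 2·v_{6}  ⇒ sig = (2;(2,2))
  P = {3,9}:  v_{3} + v_{9} = 3·v_{6} + 2·v_{8}  ⇒ sig = (2;(2,3))
  P = {6,7,8}:  v_{6} + v_{7} + v_{8} = 0  ⇒ sig = (3;())
  P = {1,6,7}:  v_{1} + v_{6} + v_{7} = v_{4}  ⇒ sig = (3;(1))
  P = {1,6,8}:  v_{1} + v_{6} + v_{8} = v_{2}  ⇒ sig = (3;(1))
  P = {5,6,8}:  v_{5} + v_{6} + v_{8} = v_{3}  ⇒ sig = (3;(1))
  P = {1,5,8}:  v_{1} + v_{5} + v_{8} = 2·v_{2}  ⇒ sig = (3;(2))

Signatures (|P|; sorted positive RHS coefficients), sorted:
    (2;())
    (2;(1))
    (2;(1))
    (2;(1))
    (2;(1))
    (2;(1,1))
    (2;(1,1))
    (2;(1,1))
    (2;(1,1))
    (2;(1,1,1))
    (2;(1,2))
    (2;(1,2))
    (2;(1,2))
    (2;(2,2))
    (2;(2,3))
    (3;())
    (3;(1))
    (3;(1))
    (3;(1))
    (3;(2))


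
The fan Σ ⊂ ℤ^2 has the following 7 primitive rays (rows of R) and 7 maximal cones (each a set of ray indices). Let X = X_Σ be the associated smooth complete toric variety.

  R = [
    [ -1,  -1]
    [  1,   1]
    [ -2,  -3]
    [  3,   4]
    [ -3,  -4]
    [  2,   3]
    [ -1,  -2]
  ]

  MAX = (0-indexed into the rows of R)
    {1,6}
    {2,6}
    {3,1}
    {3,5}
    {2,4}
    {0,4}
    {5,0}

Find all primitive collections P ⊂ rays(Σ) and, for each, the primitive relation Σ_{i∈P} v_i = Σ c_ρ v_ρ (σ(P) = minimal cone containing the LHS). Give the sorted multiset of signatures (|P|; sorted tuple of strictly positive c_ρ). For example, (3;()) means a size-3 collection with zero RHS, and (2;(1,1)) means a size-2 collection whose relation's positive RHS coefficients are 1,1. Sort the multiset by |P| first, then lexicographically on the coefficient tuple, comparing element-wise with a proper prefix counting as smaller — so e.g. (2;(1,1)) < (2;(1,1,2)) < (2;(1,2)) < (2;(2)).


The 14 primitive collections of Σ (r=7, n=2):

  P={0,1}:  v_{0} + v_{1} = 0  ⇒ sig = (2;())
  P={2,5}:  v_{2} + v_{5} = 0  ⇒ sig = (2;())
  P={3,4}:  v_{3} + v_{4} = 0  ⇒ sig = (2;())
  P={0,2}:  v_{0} + v_{2} = v_{4}  ⇒ sig = (2;(1))
  P={0,3}:  v_{0} + v_{3} = v_{5}  ⇒ sig = (2;(1))
  P={0,6}:  v_{0} + v_{6} = v_{2}  ⇒ sig = (2;(1))
  P={1,2}:  v_{1} + v_{2} = v_{6}  ⇒ sig = (2;(1))
  P={1,4}:  v_{1} + v_{4} = v_{2}  ⇒ sig = (2;(1))
  P={1,5}:  v_{1} + v_{5} = v_{3}  ⇒ sig = (2;(1))
  P={2,3}:  v_{2} + v_{3} = v_{1}  ⇒ sig = (2;(1))
  P={4,5}:  v_{4} + v_{5} = v_{0}  ⇒ sig = (2;(1))
  P={5,6}:  v_{5} + v_{6} = v_{1}  ⇒ sig = (2;(1))
  P={3,6}:  v_{3} + v_{6} = 2·v_{1}  ⇒ sig = (2;(2))
  P={4,6}:  v_{4} + v_{6} = 2·v_{2}  ⇒ sig = (2;(2))

Signatures (|P|; sorted positive RHS coefficients), sorted:
    (2;())
    (2;())
    (2;())
    (2;(1))
    (2;(1))
    (2;(1))
    (2;(1))
    (2;(1))
    (2;(1))
    (2;(1))
    (2;(1))
    (2;(1))
    (2;(2))
    (2;(2))


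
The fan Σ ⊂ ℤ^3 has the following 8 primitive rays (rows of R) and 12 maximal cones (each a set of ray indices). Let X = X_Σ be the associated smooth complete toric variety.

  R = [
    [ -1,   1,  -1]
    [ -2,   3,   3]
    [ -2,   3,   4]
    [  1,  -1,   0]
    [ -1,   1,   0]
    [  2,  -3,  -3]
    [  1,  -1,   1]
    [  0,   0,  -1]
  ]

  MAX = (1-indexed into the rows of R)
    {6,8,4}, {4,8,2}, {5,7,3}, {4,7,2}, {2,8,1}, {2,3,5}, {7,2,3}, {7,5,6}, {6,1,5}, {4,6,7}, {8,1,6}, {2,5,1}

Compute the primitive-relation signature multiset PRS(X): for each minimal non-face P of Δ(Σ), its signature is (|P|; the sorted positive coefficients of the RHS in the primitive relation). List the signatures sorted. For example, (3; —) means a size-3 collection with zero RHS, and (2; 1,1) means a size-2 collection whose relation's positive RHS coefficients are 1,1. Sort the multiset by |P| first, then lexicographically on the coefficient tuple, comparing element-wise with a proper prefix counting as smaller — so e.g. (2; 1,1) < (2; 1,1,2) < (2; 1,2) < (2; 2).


|primitive collections| = 11. Relations:

  P={1,7}:  v_{1} + v_{7} = 0  →  sig = (2; —)
  P={2,6}:  v_{2} + v_{6} = 0  →  sig = (2; —)
  P={4,5}:  v_{4} + v_{5} = 0  →  sig = (2; —)
  P={1,4}:  v_{1} + v_{4} = v_{8}  →  sig = (2; 1)
  P={3,8}:  v_{3} + v_{8} = v_{2}  →  sig = (2; 1)
  P={5,8}:  v_{5} + v_{8} = v_{1}  →  sig = (2; 1)
  P={7,8}:  v_{7} + v_{8} = v_{4}  →  sig = (2; 1)
  P={1,3}:  v_{1} + v_{3} = v_{2} + v_{5}  →  sig = (2; 1,1)
  P={3,4}:  v_{3} + v_{4} = v_{2} + v_{7}  →  sig = (2; 1,1)
  P={3,6}:  v_{3} + v_{6} = v_{5} + v_{7}  →  sig = (2; 1,1)
  P={2,5,7}:  v_{2} + v_{5} + v_{7} = v_{3}  →  sig = (3; 1)

Signatures (|P|; sorted positive RHS coefficients), sorted:
{ (2; —) ×3,  (2; 1) ×4,  (2; 1,1) ×3,  (3; 1) }


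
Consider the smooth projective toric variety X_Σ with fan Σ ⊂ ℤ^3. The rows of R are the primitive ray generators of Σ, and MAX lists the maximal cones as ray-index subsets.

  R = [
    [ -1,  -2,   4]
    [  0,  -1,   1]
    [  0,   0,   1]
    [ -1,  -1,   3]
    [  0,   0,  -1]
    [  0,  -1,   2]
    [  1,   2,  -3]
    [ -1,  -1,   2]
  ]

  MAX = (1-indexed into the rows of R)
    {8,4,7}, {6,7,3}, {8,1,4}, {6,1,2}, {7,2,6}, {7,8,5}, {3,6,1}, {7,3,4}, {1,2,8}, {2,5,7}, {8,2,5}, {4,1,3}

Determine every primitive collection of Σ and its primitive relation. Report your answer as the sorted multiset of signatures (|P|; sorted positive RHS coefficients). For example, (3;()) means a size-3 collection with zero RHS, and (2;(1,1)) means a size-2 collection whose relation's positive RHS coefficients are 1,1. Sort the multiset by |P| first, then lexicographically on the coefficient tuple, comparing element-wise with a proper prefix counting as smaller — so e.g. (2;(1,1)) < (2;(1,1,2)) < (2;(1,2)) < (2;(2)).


|primitive collections| = 11. Relations:

  P = {3,5}:  v_{3} + v_{5} = 0 — sig = (2;())
  P = {1,7}:  v_{1} + v_{7} = v_{3} — sig = (2;(1))
  P = {2,3}:  v_{2} + v_{3} = v_{6} — sig = (2;(1))
  P = {2,4}:  v_{2} + v_{4} = v_{1} — sig = (2;(1))
  P = {3,8}:  v_{3} + v_{8} = v_{4} — sig = (2;(1))
  P = {4,5}:  v_{4} + v_{5} = v_{8} — sig = (2;(1))
  P = {5,6}:  v_{5} + v_{6} = v_{2} — sig = (2;(1))
  P = {6,8}:  v_{6} + v_{8} = v_{1} — sig = (2;(1))
  P = {1,5}:  v_{1} + v_{5} = v_{2} + v_{8} — sig = (2;(1,1))
  P = {4,6}:  v_{4} + v_{6} = v_{1} + v_{3} — sig = (2;(1,1))
  P = {2,7,8}:  v_{2} + v_{7} + v_{8} = 0 — sig = (3;())

Hence PRS(X_Σ) =
{ (2;()),  (2;(1)) ×7,  (2;(1,1)) ×2,  (3;()) }


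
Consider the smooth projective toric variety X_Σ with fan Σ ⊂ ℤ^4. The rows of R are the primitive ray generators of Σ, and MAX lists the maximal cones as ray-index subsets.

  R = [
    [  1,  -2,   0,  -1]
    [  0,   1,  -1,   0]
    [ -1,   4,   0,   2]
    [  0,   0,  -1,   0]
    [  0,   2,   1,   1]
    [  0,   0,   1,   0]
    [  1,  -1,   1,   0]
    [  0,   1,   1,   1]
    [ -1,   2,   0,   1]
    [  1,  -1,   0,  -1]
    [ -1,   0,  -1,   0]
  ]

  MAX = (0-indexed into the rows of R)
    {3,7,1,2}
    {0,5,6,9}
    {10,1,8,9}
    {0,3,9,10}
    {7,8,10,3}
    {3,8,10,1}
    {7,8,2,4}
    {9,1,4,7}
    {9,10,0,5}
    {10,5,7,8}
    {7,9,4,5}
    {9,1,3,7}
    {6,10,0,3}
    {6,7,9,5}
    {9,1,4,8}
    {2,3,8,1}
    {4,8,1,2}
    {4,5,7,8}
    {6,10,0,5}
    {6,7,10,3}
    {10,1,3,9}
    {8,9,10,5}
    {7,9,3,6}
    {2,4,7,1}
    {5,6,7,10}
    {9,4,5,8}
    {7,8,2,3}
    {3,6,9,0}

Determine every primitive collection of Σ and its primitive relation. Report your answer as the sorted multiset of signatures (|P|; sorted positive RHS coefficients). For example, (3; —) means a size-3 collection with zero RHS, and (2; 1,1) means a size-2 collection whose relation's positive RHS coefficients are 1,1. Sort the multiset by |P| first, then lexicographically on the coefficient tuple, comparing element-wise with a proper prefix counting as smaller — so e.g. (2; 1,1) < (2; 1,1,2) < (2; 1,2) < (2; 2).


Σ has 22 primitive collections:

  {0,8}:  v_{0} + v_{8} = 0  →  sig = (2; —)
  {3,5}:  v_{3} + v_{5} = 0  →  sig = (2; —)
  {0,7}:  v_{0} + v_{7} = v_{6}  →  sig = (2; 1)
  {4,10}:  v_{4} + v_{10} = v_{8}  →  sig = (2; 1)
  {6,8}:  v_{6} + v_{8} = v_{7}  →  sig = (2; 1)
  {0,1}:  v_{0} + v_{1} = v_{3} + v_{9}  →  sig = (2; 1,1)
  {0,2}:  v_{0} + v_{2} = v_{1} + v_{7}  →  sig = (2; 1,1)
  {0,4}:  v_{0} + v_{4} = v_{7} + v_{9}  →  sig = (2; 1,1)
  {1,5}:  v_{1} + v_{5} = v_{8} + v_{9}  →  sig = (2; 1,1)
  {2,5}:  v_{2} + v_{5} = v_{4} + v_{8}  →  sig = (2; 1,1)
  {2,9}:  v_{2} + v_{9} = v_{1} + v_{4}  →  sig = (2; 1,1)
  {3,4}:  v_{3} + v_{4} = v_{1} + v_{7}  →  sig = (2; 1,1)
  {1,6}:  v_{1} + v_{6} = v_{3} + v_{7} + v_{9}  →  sig = (2; 1,1,1)
  {2,6}:  v_{2} + v_{6} = v_{1} + 2·v_{7}  →  sig = (2; 1,2)
  {2,10}:  v_{2} + v_{10} = v_{3} + 2·v_{8}  →  sig = (2; 1,2)
  {4,6}:  v_{4} + v_{6} = 2·v_{7} + v_{9}  →  sig = (2; 1,2)
  {7,9,10}:  v_{7} + v_{9} + v_{10} = 0  →  sig = (3; —)
  {1,7,8}:  v_{1} + v_{7} + v_{8} = v_{2}  →  sig = (3; 1)
  {3,8,9}:  v_{3} + v_{8} + v_{9} = v_{1}  →  sig = (3; 1)
  {6,9,10}:  v_{6} + v_{9} + v_{10} = v_{0}  →  sig = (3; 1)
  {7,8,9}:  v_{7} + v_{8} + v_{9} = v_{4}  →  sig = (3; 1)
  {1,7,10}:  v_{1} + v_{7} + v_{10} = v_{3} + v_{8}  →  sig = (3; 1,1)

Signatures (|P|; sorted positive RHS coefficients), sorted:
    (2; —)
    (2; —)
    (2; 1)
    (2; 1)
    (2; 1)
    (2; 1,1)
    (2; 1,1)
    (2; 1,1)
    (2; 1,1)
    (2; 1,1)
    (2; 1,1)
    (2; 1,1)
    (2; 1,1,1)
    (2; 1,2)
    (2; 1,2)
    (2; 1,2)
    (3; —)
    (3; 1)
    (3; 1)
    (3; 1)
    (3; 1)
    (3; 1,1)


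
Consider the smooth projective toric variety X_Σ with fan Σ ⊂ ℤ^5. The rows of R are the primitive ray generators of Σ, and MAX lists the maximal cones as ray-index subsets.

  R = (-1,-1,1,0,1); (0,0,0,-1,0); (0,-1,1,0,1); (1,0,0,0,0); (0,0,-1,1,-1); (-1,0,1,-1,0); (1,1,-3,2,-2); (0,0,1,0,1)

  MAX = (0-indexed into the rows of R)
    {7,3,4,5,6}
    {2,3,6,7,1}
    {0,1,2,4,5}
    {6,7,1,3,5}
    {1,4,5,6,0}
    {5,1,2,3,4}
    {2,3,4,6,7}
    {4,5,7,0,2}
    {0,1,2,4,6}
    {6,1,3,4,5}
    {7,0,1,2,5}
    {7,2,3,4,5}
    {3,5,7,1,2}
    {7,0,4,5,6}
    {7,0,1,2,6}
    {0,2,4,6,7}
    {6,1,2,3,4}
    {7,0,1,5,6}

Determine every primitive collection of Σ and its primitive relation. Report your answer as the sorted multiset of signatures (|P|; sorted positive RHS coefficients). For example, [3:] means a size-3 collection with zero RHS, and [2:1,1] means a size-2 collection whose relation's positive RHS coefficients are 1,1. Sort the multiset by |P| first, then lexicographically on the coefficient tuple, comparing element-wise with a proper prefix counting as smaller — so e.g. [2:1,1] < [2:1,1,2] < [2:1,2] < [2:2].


Minimal non-faces — 3 found among 8 rays, 18 max cones:

  {0,3}:  v_{0} + v_{3} = v_{2}  →  sig = [2:1]
  {1,4,7}:  v_{1} + v_{4} + v_{7} = 0  →  sig = [3:]
  {2,5,6}:  v_{2} + v_{5} + v_{6} = v_{4}  →  sig = [3:1]

so the primitive-relation signature multiset is
{ [2:1],  [3:],  [3:1] }


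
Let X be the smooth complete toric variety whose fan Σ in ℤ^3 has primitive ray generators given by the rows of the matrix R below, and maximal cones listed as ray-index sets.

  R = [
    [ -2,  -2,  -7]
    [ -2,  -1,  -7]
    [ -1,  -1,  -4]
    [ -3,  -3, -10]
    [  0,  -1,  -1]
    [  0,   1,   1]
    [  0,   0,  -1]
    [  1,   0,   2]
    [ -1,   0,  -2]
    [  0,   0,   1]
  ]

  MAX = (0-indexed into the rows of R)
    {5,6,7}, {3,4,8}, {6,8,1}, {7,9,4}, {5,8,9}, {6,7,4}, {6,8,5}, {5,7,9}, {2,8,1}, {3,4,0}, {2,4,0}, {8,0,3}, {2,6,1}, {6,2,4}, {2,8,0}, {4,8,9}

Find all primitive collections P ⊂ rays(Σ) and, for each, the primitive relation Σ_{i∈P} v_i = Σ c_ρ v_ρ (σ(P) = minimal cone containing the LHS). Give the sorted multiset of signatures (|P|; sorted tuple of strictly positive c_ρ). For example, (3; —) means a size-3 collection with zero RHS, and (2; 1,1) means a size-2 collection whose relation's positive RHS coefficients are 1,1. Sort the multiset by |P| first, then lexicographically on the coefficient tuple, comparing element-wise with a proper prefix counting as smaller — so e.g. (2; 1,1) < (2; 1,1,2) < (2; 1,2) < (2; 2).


Δ(Σ) — 10 vertices, 25 min non-faces:

  {4,5}:  v_{4} + v_{5} = 0 — sig = (2; —)
  {6,9}:  v_{6} + v_{9} = 0 — sig = (2; —)
  {7,8}:  v_{7} + v_{8} = 0 — sig = (2; —)
  {0,5}:  v_{0} + v_{5} = v_{2} + v_{8} — sig = (2; 1,1)
  {0,7}:  v_{0} + v_{7} = v_{2} + v_{4} — sig = (2; 1,1)
  {1,7}:  v_{1} + v_{7} = v_{2} + v_{6} — sig = (2; 1,1)
  {1,9}:  v_{1} + v_{9} = v_{2} + v_{8} — sig = (2; 1,1)
  {2,5}:  v_{2} + v_{5} = v_{6} + v_{8} — sig = (2; 1,1)
  {2,7}:  v_{2} + v_{7} = v_{4} + v_{6} — sig = (2; 1,1)
  {2,9}:  v_{2} + v_{9} = v_{4} + v_{8} — sig = (2; 1,1)
  {3,5}:  v_{3} + v_{5} = v_{0} + v_{8} — sig = (2; 1,1)
  {3,6}:  v_{3} + v_{6} = v_{0} + v_{2} — sig = (2; 1,1)
  {3,7}:  v_{3} + v_{7} = v_{0} + v_{4} — sig = (2; 1,1)
  {1,3}:  v_{1} + v_{3} = v_{0} + 2·v_{2} + v_{8} — sig = (2; 1,1,2)
  {0,1}:  v_{0} + v_{1} = 3·v_{2} + v_{8} — sig = (2; 1,3)
  {0,6}:  v_{0} + v_{6} = 2·v_{2} — sig = (2; 2)
  {1,4}:  v_{1} + v_{4} = 2·v_{2} — sig = (2; 2)
  {2,3}:  v_{2} + v_{3} = 2·v_{0} — sig = (2; 2)
  {0,9}:  v_{0} + v_{9} = 2·v_{4} + 2·v_{8} — sig = (2; 2,2)
  {1,5}:  v_{1} + v_{5} = 2·v_{6} + 2·v_{8} — sig = (2; 2,2)
  {3,9}:  v_{3} + v_{9} = 3·v_{4} + 3·v_{8} — sig = (2; 3,3)
  {0,4,8}:  v_{0} + v_{4} + v_{8} = v_{3} — sig = (3; 1)
  {2,4,8}:  v_{2} + v_{4} + v_{8} = v_{0} — sig = (3; 1)
  {2,6,8}:  v_{2} + v_{6} + v_{8} = v_{1} — sig = (3; 1)
  {4,6,8}:  v_{4} + v_{6} + v_{8} = v_{2} — sig = (3; 1)

Hence PRS(X_Σ) =
[(2; —), (2; —), (2; —), (2; 1,1), (2; 1,1), (2; 1,1), (2; 1,1), (2; 1,1), (2; 1,1), (2; 1,1), (2; 1,1), (2; 1,1), (2; 1,1), (2; 1,1,2), (2; 1,3), (2; 2), (2; 2), (2; 2), (2; 2,2), (2; 2,2), (2; 3,3), (3; 1), (3; 1), (3; 1), (3; 1)]


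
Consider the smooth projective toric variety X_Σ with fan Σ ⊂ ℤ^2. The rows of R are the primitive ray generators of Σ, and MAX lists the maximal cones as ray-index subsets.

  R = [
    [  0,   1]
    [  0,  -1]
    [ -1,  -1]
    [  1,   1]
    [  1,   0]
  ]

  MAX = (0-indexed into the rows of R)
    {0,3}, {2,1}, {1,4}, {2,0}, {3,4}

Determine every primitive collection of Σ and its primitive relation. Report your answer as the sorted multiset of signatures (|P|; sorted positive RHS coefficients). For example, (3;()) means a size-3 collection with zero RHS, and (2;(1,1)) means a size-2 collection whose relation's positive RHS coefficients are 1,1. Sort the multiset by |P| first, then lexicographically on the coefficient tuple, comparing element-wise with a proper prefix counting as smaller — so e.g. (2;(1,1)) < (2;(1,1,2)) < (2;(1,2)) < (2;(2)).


The 5 primitive collections of Σ (r=5, n=2):

  P = {0,1}:  v_{0} + v_{1} = 0 ; sig = (2;())
  P = {2,3}:  v_{2} + v_{3} = 0 ; sig = (2;())
  P = {0,4}:  v_{0} + v_{4} = v_{3} ; sig = (2;(1))
  P = {1,3}:  v_{1} + v_{3} = v_{4} ; sig = (2;(1))
  P = {2,4}:  v_{2} + v_{4} = v_{1} ; sig = (2;(1))

Hence PRS(X_Σ) =
{ (2;()) ×2,  (2;(1)) ×3 }


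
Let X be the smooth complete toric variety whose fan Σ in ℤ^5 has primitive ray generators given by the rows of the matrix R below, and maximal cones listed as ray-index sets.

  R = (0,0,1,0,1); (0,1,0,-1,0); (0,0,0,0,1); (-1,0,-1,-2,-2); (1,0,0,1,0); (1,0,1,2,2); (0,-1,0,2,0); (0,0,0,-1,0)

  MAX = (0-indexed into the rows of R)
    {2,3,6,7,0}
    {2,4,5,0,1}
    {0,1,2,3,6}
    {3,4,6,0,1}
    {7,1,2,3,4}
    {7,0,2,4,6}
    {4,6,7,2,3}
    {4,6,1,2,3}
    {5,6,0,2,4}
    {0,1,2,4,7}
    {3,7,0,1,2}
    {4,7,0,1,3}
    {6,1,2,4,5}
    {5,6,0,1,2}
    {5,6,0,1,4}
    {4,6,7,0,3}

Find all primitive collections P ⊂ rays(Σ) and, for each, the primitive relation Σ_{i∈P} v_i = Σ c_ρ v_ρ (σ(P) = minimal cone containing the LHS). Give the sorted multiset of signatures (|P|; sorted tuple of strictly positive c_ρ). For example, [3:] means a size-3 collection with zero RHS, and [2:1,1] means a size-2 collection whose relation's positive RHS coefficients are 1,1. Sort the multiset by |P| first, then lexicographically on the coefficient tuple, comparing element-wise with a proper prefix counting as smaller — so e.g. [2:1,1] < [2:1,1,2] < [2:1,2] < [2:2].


Primitive collections (5):

  {3,5}:  v_{3} + v_{5} = 0  ⇒ sig = [2:]
  {5,7}:  v_{5} + v_{7} = v_{0} + v_{2} + v_{4}  ⇒ sig = [2:1,1,1]
  {1,6,7}:  v_{1} + v_{6} + v_{7} = 0  ⇒ sig = [3:]
  {0,2,3,4}:  v_{0} + v_{2} + v_{3} + v_{4} = v_{7}  ⇒ sig = [4:1]
  {0,1,2,4,6}:  v_{0} + v_{1} + v_{2} + v_{4} + v_{6} = v_{5}  ⇒ sig = [5:1]

Sorted signature multiset PRS(X):
    |P|=2: 2 collections, coeffs (), (1,1,1)
    |P|=3: 1 collection, coeffs ()
    |P|=4: 1 collection, coeffs (1)
    |P|=5: 1 collection, coeffs (1)


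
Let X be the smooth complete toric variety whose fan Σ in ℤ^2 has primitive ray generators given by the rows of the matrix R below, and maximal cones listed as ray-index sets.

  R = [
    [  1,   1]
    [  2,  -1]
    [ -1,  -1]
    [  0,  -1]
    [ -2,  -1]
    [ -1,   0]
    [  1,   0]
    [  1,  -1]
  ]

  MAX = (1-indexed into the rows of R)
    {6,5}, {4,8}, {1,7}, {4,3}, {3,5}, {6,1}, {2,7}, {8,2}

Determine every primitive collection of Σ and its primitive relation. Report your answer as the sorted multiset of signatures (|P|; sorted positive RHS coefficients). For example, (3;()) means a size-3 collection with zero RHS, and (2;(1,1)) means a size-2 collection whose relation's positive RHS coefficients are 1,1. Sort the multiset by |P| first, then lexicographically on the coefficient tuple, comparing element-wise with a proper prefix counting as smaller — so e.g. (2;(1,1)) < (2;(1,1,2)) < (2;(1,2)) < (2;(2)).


The 20 primitive collections of Σ (r=8, n=2):

  P={1,3}:  v_{1} + v_{3} = 0  ⇒ sig = (2;())
  P={6,7}:  v_{6} + v_{7} = 0  ⇒ sig = (2;())
  P={1,4}:  v_{1} + v_{4} = v_{7}  ⇒ sig = (2;(1))
  P={1,5}:  v_{1} + v_{5} = v_{6}  ⇒ sig = (2;(1))
  P={2,6}:  v_{2} + v_{6} = v_{8}  ⇒ sig = (2;(1))
  P={3,6}:  v_{3} + v_{6} = v_{5}  ⇒ sig = (2;(1))
  P={3,7}:  v_{3} + v_{7} = v_{4}  ⇒ sig = (2;(1))
  P={4,6}:  v_{4} + v_{6} = v_{3}  ⇒ sig = (2;(1))
  P={4,7}:  v_{4} + v_{7} = v_{8}  ⇒ sig = (2;(1))
  P={5,7}:  v_{5} + v_{7} = v_{3}  ⇒ sig = (2;(1))
  P={6,8}:  v_{6} + v_{8} = v_{4}  ⇒ sig = (2;(1))
  P={7,8}:  v_{7} + v_{8} = v_{2}  ⇒ sig = (2;(1))
  P={2,3}:  v_{2} + v_{3} = v_{4} + v_{8}  ⇒ sig = (2;(1,1))
  P={5,8}:  v_{5} + v_{8} = v_{3} + v_{4}  ⇒ sig = (2;(1,1))
  P={1,8}:  v_{1} + v_{8} = 2·v_{7}  ⇒ sig = (2;(2))
  P={2,4}:  v_{2} + v_{4} = 2·v_{8}  ⇒ sig = (2;(2))
  P={2,5}:  v_{2} + v_{5} = 2·v_{4}  ⇒ sig = (2;(2))
  P={3,8}:  v_{3} + v_{8} = 2·v_{4}  ⇒ sig = (2;(2))
  P={4,5}:  v_{4} + v_{5} = 2·v_{3}  ⇒ sig = (2;(2))
  P={1,2}:  v_{1} + v_{2} = 3·v_{7}  ⇒ sig = (2;(3))

so the primitive-relation signature multiset is
[(2;()), (2;()), (2;(1)), (2;(1)), (2;(1)), (2;(1)), (2;(1)), (2;(1)), (2;(1)), (2;(1)), (2;(1)), (2;(1)), (2;(1,1)), (2;(1,1)), (2;(2)), (2;(2)), (2;(2)), (2;(2)), (2;(2)), (2;(3))]


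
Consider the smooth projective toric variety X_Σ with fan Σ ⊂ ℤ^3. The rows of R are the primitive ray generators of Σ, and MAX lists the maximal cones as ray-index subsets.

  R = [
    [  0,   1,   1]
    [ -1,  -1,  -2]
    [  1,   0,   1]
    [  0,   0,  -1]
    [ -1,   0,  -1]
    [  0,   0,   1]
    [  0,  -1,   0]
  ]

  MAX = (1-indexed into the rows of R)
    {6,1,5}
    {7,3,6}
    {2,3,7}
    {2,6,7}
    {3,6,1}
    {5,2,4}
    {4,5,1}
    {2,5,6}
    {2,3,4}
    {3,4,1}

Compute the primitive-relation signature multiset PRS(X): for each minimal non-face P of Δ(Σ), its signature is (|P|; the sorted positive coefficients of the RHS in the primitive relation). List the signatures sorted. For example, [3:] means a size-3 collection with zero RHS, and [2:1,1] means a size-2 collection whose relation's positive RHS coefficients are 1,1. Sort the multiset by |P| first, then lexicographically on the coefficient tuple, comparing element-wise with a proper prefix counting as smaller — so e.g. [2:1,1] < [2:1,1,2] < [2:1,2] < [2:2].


The 7 primitive collections of Σ (r=7, n=3):

  P={3,5}:  v_{3} + v_{5} = 0  ⟹  sig = [2:]
  P={4,6}:  v_{4} + v_{6} = 0  ⟹  sig = [2:]
  P={1,2}:  v_{1} + v_{2} = v_{5}  ⟹  sig = [2:1]
  P={1,7}:  v_{1} + v_{7} = v_{6}  ⟹  sig = [2:1]
  P={4,7}:  v_{4} + v_{7} = v_{2} + v_{3}  ⟹  sig = [2:1,1]
  P={5,7}:  v_{5} + v_{7} = v_{2} + v_{6}  ⟹  sig = [2:1,1]
  P={2,3,6}:  v_{2} + v_{3} + v_{6} = v_{7}  ⟹  sig = [3:1]

Sorted signature multiset PRS(X):
    |P|=2: 6 collections, coeffs (), (), (1), (1), (1,1), (1,1)
    |P|=3: 1 collection, coeffs (1)
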